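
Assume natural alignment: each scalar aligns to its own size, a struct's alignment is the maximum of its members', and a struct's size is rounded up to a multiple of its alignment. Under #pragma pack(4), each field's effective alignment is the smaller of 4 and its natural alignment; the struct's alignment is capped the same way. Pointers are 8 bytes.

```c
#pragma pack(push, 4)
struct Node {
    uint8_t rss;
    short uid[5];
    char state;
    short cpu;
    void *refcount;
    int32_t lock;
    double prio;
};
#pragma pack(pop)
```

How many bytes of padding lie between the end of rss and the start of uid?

0..1  rss  (1B, 1-aligned)
1..2  -- padding (1B)
2..12  uid  (10B, 2-aligned)

1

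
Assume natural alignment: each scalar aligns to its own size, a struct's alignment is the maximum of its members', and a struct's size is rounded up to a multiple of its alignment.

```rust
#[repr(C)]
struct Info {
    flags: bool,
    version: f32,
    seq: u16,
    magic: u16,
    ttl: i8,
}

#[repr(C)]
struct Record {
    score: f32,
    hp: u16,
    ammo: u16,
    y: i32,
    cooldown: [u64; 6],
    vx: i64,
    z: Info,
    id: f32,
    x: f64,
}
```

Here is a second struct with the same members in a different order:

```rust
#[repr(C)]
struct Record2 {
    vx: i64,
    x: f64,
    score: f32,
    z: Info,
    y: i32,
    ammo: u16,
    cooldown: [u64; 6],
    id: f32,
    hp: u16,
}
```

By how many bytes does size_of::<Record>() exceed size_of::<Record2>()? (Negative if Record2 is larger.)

0

Info: @0: flags [1B, align 1] → 1; +3 pad (align 4); @4: version [4B, align 4] → 8; @8: seq [2B, align 2] → 10; @10: magic [2B, align 2] → 12; @12: ttl [1B, align 1] → 13; +3 tail pad (align 4); size 16, align 4
@0: score [4B, align 4] → 4
@4: hp [2B, align 2] → 6
@6: ammo [2B, align 2] → 8
@8: y [4B, align 4] → 12
+4 pad (align 8)
@16: cooldown [48B, align 8] → 64
@64: vx [8B, align 8] → 72
@72: z [16B, align 4] → 88
@88: id [4B, align 4] → 92
+4 pad (align 8)
@96: x [8B, align 8] → 104
size 104, align 8
— Record2 —
@0: vx [8B, align 8] → 8
@8: x [8B, align 8] → 16
@16: score [4B, align 4] → 20
@20: z [16B, align 4] → 36
@36: y [4B, align 4] → 40
@40: ammo [2B, align 2] → 42
+6 pad (align 8)
@48: cooldown [48B, align 8] → 96
@96: id [4B, align 4] → 100
@100: hp [2B, align 2] → 102
+2 tail pad (align 8)
size 104, align 8
104 − 104 = 0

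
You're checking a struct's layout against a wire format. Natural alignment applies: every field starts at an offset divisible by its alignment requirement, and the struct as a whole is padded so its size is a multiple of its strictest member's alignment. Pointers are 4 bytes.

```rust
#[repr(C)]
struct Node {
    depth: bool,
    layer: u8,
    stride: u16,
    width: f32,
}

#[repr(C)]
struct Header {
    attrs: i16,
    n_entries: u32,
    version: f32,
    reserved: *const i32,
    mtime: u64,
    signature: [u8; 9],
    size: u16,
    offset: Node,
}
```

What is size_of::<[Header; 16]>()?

768

Node: @0: depth [1B, align 1] → 1; @1: layer [1B, align 1] → 2; @2: stride [2B, align 2] → 4; @4: width [4B, align 4] → 8; size 8, align 4
@0: attrs [2B, align 2] → 2
+2 pad (align 4)
@4: n_entries [4B, align 4] → 8
@8: version [4B, align 4] → 12
@12: reserved [4B, align 4] → 16
@16: mtime [8B, align 8] → 24
@24: signature [9B, align 1] → 33
+1 pad (align 2)
@34: size [2B, align 2] → 36
@36: offset [8B, align 4] → 44
+4 tail pad (align 8)
size 48, align 8
array of 16: 16 × 48 = 768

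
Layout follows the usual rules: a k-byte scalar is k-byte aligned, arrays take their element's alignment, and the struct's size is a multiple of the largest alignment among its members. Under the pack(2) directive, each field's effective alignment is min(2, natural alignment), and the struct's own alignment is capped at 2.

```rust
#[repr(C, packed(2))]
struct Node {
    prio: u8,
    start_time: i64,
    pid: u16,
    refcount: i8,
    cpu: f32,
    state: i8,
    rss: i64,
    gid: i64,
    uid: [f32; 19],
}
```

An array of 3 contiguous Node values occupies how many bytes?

prio at 0 (size 1, align 1) → ends 1
pad 1 to align 2 for start_time
start_time at 2 (size 8, align 2) → ends 10
pid at 10 (size 2, align 2) → ends 12
refcount at 12 (size 1, align 1) → ends 13
pad 1 to align 2 for cpu
cpu at 14 (size 4, align 2) → ends 18
state at 18 (size 1, align 1) → ends 19
pad 1 to align 2 for rss
rss at 20 (size 8, align 2) → ends 28
gid at 28 (size 8, align 2) → ends 36
uid at 36 (size 76, align 2) → ends 112
total 112 bytes, alignment 2
array of 3: 3 × 112 = 336

336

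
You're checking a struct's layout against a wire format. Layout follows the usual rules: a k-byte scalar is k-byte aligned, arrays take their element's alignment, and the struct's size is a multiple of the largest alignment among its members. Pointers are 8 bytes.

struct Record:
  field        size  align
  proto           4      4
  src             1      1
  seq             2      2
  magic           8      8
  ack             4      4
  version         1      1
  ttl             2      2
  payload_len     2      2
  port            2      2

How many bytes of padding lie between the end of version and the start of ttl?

0..4  proto  (4B, 4-aligned)
4..5  src  (1B, 1-aligned)
5..6  -- padding (1B)
6..8  seq  (2B, 2-aligned)
8..16  magic  (8B, 8-aligned)
16..20  ack  (4B, 4-aligned)
20..21  version  (1B, 1-aligned)
21..22  -- padding (1B)
22..24  ttl  (2B, 2-aligned)

1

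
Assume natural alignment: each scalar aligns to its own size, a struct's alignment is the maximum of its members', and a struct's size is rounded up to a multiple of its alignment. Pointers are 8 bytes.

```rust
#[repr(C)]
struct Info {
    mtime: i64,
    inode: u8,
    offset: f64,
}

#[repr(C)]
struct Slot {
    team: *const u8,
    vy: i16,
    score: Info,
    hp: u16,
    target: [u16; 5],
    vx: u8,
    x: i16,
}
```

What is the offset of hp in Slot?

40

Info: 0..8  mtime  (8B, 8-aligned); 8..9  inode  (1B, 1-aligned); 9..16  -- padding (7B); 16..24  offset  (8B, 8-aligned); sizeof = 24, alignof = 8
0..8  team  (8B, 8-aligned)
8..10  vy  (2B, 2-aligned)
10..16  -- padding (6B)
16..40  score  (24B, 8-aligned)
40..42  hp  (2B, 2-aligned)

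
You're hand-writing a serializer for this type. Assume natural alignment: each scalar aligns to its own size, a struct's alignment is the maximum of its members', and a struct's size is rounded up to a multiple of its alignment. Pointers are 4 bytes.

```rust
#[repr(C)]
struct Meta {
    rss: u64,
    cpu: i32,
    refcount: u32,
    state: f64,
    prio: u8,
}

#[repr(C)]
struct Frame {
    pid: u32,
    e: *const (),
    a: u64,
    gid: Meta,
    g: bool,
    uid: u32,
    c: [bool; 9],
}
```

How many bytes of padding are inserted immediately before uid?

Meta: @0: rss [8B, align 8] → 8; @8: cpu [4B, align 4] → 12; @12: refcount [4B, align 4] → 16; @16: state [8B, align 8] → 24; @24: prio [1B, align 1] → 25; +7 tail pad (align 8); size 32, align 8
@0: pid [4B, align 4] → 4
@4: e [4B, align 4] → 8
@8: a [8B, align 8] → 16
@16: gid [32B, align 8] → 48
@48: g [1B, align 1] → 49
+3 pad (align 4)
@52: uid [4B, align 4] → 56

3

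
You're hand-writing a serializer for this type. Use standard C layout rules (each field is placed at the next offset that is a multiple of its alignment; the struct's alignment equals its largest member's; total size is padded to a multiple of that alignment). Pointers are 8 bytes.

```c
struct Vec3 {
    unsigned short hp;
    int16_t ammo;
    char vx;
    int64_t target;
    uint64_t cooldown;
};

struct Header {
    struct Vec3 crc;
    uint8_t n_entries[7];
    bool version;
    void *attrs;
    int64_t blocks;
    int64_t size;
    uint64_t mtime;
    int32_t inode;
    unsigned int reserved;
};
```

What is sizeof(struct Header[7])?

504

Vec3: @0: hp [2B, align 2] → 2; @2: ammo [2B, align 2] → 4; @4: vx [1B, align 1] → 5; +3 pad (align 8); @8: target [8B, align 8] → 16; @16: cooldown [8B, align 8] → 24; size 24, align 8
@0: crc [24B, align 8] → 24
@24: n_entries [7B, align 1] → 31
@31: version [1B, align 1] → 32
@32: attrs [8B, align 8] → 40
@40: blocks [8B, align 8] → 48
@48: size [8B, align 8] → 56
@56: mtime [8B, align 8] → 64
@64: inode [4B, align 4] → 68
@68: reserved [4B, align 4] → 72
size 72, align 8
array of 7: 7 × 72 = 504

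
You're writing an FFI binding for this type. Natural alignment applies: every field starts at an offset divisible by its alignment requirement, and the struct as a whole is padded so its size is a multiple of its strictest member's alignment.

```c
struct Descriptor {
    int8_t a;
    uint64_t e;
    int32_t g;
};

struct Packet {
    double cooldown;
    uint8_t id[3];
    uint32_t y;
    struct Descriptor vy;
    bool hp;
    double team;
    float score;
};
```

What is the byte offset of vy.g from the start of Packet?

32

Descriptor: 0..1  a  (1B, 1-aligned); 1..8  -- padding (7B); 8..16  e  (8B, 8-aligned); 16..20  g  (4B, 4-aligned); 20..24  -- tail padding (4B); sizeof = 24, alignof = 8
0..8  cooldown  (8B, 8-aligned)
8..11  id  (3B, 1-aligned)
11..12  -- padding (1B)
12..16  y  (4B, 4-aligned)
16..40  vy  (24B, 8-aligned)
within Descriptor: g at 16
16 + 16 = 32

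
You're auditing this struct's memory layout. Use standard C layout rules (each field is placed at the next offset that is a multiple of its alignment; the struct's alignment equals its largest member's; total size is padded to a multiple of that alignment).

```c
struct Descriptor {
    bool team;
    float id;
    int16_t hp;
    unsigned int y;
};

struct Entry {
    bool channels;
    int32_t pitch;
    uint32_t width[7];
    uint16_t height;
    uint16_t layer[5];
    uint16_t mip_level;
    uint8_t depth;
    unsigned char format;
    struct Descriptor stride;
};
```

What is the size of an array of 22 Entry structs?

1496

Descriptor: @0: team [1B, align 1] → 1; +3 pad (align 4); @4: id [4B, align 4] → 8; @8: hp [2B, align 2] → 10; +2 pad (align 4); @12: y [4B, align 4] → 16; size 16, align 4
@0: channels [1B, align 1] → 1
+3 pad (align 4)
@4: pitch [4B, align 4] → 8
@8: width [28B, align 4] → 36
@36: height [2B, align 2] → 38
@38: layer [10B, align 2] → 48
@48: mip_level [2B, align 2] → 50
@50: depth [1B, align 1] → 51
@51: format [1B, align 1] → 52
@52: stride [16B, align 4] → 68
size 68, align 4
array of 22: 22 × 68 = 1496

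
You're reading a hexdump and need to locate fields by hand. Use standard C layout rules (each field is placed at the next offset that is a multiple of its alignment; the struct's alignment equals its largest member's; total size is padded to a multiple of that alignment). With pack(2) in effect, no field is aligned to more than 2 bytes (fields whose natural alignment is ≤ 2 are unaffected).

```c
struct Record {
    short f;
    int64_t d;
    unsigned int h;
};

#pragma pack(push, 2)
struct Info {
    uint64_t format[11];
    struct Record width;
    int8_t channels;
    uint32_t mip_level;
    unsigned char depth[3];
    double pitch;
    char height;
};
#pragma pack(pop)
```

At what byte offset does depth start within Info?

118

Record: 0..2  f  (2B, 2-aligned); 2..8  -- padding (6B); 8..16  d  (8B, 8-aligned); 16..20  h  (4B, 4-aligned); 20..24  -- tail padding (4B); sizeof = 24, alignof = 8
0..88  format  (88B, 2-aligned)
88..112  width  (24B, 2-aligned)
112..113  channels  (1B, 1-aligned)
113..114  -- padding (1B)
114..118  mip_level  (4B, 2-aligned)
118..121  depth  (3B, 1-aligned)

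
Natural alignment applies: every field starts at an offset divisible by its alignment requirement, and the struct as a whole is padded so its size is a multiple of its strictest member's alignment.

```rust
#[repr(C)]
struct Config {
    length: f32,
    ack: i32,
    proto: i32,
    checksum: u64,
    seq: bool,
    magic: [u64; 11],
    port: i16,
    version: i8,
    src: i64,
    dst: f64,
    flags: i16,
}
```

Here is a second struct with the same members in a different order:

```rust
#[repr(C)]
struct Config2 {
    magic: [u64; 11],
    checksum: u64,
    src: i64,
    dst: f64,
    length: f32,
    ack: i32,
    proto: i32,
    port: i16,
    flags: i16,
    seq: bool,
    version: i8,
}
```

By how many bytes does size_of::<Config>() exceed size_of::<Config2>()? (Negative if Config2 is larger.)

16

length at 0 (size 4, align 4) → ends 4
ack at 4 (size 4, align 4) → ends 8
proto at 8 (size 4, align 4) → ends 12
pad 4 to align 8 for checksum
checksum at 16 (size 8, align 8) → ends 24
seq at 24 (size 1, align 1) → ends 25
pad 7 to align 8 for magic
magic at 32 (size 88, align 8) → ends 120
port at 120 (size 2, align 2) → ends 122
version at 122 (size 1, align 1) → ends 123
pad 5 to align 8 for src
src at 128 (size 8, align 8) → ends 136
dst at 136 (size 8, align 8) → ends 144
flags at 144 (size 2, align 2) → ends 146
tail pad 6 to reach multiple of 8
total 152 bytes, alignment 8
— Config2 —
magic at 0 (size 88, align 8) → ends 88
checksum at 88 (size 8, align 8) → ends 96
src at 96 (size 8, align 8) → ends 104
dst at 104 (size 8, align 8) → ends 112
length at 112 (size 4, align 4) → ends 116
ack at 116 (size 4, align 4) → ends 120
proto at 120 (size 4, align 4) → ends 124
port at 124 (size 2, align 2) → ends 126
flags at 126 (size 2, align 2) → ends 128
seq at 128 (size 1, align 1) → ends 129
version at 129 (size 1, align 1) → ends 130
tail pad 6 to reach multiple of 8
total 136 bytes, alignment 8
152 − 136 = 16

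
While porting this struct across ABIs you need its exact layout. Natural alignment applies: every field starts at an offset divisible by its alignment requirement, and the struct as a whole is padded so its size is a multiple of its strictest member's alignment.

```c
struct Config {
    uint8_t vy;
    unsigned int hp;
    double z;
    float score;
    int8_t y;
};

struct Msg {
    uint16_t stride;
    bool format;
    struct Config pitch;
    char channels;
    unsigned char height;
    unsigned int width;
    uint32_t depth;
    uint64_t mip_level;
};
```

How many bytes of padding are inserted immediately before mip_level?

Config: 0..1  vy  (1B, 1-aligned); 1..4  -- padding (3B); 4..8  hp  (4B, 4-aligned); 8..16  z  (8B, 8-aligned); 16..20  score  (4B, 4-aligned); 20..21  y  (1B, 1-aligned); 21..24  -- tail padding (3B); sizeof = 24, alignof = 8
0..2  stride  (2B, 2-aligned)
2..3  format  (1B, 1-aligned)
3..8  -- padding (5B)
8..32  pitch  (24B, 8-aligned)
32..33  channels  (1B, 1-aligned)
33..34  height  (1B, 1-aligned)
34..36  -- padding (2B)
36..40  width  (4B, 4-aligned)
40..44  depth  (4B, 4-aligned)
44..48  -- padding (4B)
48..56  mip_level  (8B, 8-aligned)

4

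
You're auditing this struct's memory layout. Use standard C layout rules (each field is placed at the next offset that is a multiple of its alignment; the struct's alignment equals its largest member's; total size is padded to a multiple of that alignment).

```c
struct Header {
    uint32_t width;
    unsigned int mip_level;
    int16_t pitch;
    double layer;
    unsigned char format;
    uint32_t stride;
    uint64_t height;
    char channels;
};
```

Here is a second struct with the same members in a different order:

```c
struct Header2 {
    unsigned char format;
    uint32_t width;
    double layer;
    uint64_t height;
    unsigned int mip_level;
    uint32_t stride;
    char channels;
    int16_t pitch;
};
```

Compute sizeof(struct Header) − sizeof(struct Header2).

@0: width [4B, align 4] → 4
@4: mip_level [4B, align 4] → 8
@8: pitch [2B, align 2] → 10
+6 pad (align 8)
@16: layer [8B, align 8] → 24
@24: format [1B, align 1] → 25
+3 pad (align 4)
@28: stride [4B, align 4] → 32
@32: height [8B, align 8] → 40
@40: channels [1B, align 1] → 41
+7 tail pad (align 8)
size 48, align 8
— Header2 —
@0: format [1B, align 1] → 1
+3 pad (align 4)
@4: width [4B, align 4] → 8
@8: layer [8B, align 8] → 16
@16: height [8B, align 8] → 24
@24: mip_level [4B, align 4] → 28
@28: stride [4B, align 4] → 32
@32: channels [1B, align 1] → 33
+1 pad (align 2)
@34: pitch [2B, align 2] → 36
+4 tail pad (align 8)
size 40, align 8
48 − 40 = 8

8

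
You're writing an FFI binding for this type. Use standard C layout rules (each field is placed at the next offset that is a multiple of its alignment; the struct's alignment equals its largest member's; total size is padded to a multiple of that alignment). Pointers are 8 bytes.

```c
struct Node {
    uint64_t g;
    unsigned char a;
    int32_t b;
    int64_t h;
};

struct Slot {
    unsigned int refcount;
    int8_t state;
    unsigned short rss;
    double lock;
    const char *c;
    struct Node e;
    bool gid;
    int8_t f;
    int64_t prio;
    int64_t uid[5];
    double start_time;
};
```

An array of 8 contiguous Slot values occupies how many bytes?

Node: g at 0 (size 8, align 8) → ends 8; a at 8 (size 1, align 1) → ends 9; pad 3 to align 4 for b; b at 12 (size 4, align 4) → ends 16; h at 16 (size 8, align 8) → ends 24; total 24 bytes, alignment 8
refcount at 0 (size 4, align 4) → ends 4
state at 4 (size 1, align 1) → ends 5
pad 1 to align 2 for rss
rss at 6 (size 2, align 2) → ends 8
lock at 8 (size 8, align 8) → ends 16
c at 16 (size 8, align 8) → ends 24
e at 24 (size 24, align 8) → ends 48
gid at 48 (size 1, align 1) → ends 49
f at 49 (size 1, align 1) → ends 50
pad 6 to align 8 for prio
prio at 56 (size 8, align 8) → ends 64
uid at 64 (size 40, align 8) → ends 104
start_time at 104 (size 8, align 8) → ends 112
total 112 bytes, alignment 8
array of 8: 8 × 112 = 896

896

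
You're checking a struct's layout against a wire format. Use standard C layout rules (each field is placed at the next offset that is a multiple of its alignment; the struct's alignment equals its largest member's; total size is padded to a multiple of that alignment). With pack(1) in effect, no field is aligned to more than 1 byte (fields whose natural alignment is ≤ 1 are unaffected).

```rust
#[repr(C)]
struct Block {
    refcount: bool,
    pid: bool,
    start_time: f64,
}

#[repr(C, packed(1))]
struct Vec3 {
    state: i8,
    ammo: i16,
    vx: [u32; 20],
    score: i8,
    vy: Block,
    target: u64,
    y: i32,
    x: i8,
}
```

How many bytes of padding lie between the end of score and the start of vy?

0

Block: @0: refcount [1B, align 1] → 1; @1: pid [1B, align 1] → 2; +6 pad (align 8); @8: start_time [8B, align 8] → 16; size 16, align 8
@0: state [1B, align 1] → 1
@1: ammo [2B, align 1] → 3
@3: vx [80B, align 1] → 83
@83: score [1B, align 1] → 84
@84: vy [16B, align 1] → 100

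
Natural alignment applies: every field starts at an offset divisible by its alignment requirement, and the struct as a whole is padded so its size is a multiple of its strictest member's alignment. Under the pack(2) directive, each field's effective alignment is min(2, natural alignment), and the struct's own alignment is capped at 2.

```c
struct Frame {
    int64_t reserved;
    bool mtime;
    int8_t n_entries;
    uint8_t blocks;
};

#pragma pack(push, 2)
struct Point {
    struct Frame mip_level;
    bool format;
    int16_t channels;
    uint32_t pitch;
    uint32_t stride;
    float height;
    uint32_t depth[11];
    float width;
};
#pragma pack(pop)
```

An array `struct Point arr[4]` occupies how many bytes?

Frame: reserved at 0 (size 8, align 8) → ends 8; mtime at 8 (size 1, align 1) → ends 9; n_entries at 9 (size 1, align 1) → ends 10; blocks at 10 (size 1, align 1) → ends 11; tail pad 5 to reach multiple of 8; total 16 bytes, alignment 8
mip_level at 0 (size 16, align 2) → ends 16
format at 16 (size 1, align 1) → ends 17
pad 1 to align 2 for channels
channels at 18 (size 2, align 2) → ends 20
pitch at 20 (size 4, align 2) → ends 24
stride at 24 (size 4, align 2) → ends 28
height at 28 (size 4, align 2) → ends 32
depth at 32 (size 44, align 2) → ends 76
width at 76 (size 4, align 2) → ends 80
total 80 bytes, alignment 2
array of 4: 4 × 80 = 320

320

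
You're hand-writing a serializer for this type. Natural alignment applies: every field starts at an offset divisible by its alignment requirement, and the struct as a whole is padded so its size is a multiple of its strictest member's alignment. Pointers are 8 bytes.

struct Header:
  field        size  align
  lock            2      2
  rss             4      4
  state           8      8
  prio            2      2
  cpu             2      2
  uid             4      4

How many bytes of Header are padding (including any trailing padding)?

lock at 0 (size 2, align 2) → ends 2
pad 2 to align 4 for rss
rss at 4 (size 4, align 4) → ends 8
state at 8 (size 8, align 8) → ends 16
prio at 16 (size 2, align 2) → ends 18
cpu at 18 (size 2, align 2) → ends 20
uid at 20 (size 4, align 4) → ends 24
total 24 bytes, alignment 8
data bytes 22, size 24 → padding 2

2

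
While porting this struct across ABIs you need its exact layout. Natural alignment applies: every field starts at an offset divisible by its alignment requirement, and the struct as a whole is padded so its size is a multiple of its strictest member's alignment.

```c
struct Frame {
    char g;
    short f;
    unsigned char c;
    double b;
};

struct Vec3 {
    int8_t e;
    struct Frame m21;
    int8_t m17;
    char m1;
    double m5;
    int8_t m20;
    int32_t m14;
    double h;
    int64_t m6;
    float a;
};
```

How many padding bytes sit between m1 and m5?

6

Frame: g at 0 (size 1, align 1) → ends 1; pad 1 to align 2 for f; f at 2 (size 2, align 2) → ends 4; c at 4 (size 1, align 1) → ends 5; pad 3 to align 8 for b; b at 8 (size 8, align 8) → ends 16; total 16 bytes, alignment 8
e at 0 (size 1, align 1) → ends 1
pad 7 to align 8 for m21
m21 at 8 (size 16, align 8) → ends 24
m17 at 24 (size 1, align 1) → ends 25
m1 at 25 (size 1, align 1) → ends 26
pad 6 to align 8 for m5
m5 at 32 (size 8, align 8) → ends 40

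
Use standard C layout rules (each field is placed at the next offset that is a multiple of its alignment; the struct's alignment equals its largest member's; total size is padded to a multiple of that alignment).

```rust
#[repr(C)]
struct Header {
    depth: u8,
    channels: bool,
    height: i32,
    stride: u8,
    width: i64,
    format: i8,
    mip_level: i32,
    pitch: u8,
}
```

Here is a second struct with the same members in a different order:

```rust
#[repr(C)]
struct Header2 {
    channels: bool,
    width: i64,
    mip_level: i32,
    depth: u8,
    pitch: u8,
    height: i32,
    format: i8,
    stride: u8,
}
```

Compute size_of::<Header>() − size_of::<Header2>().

depth at 0 (size 1, align 1) → ends 1
channels at 1 (size 1, align 1) → ends 2
pad 2 to align 4 for height
height at 4 (size 4, align 4) → ends 8
stride at 8 (size 1, align 1) → ends 9
pad 7 to align 8 for width
width at 16 (size 8, align 8) → ends 24
format at 24 (size 1, align 1) → ends 25
pad 3 to align 4 for mip_level
mip_level at 28 (size 4, align 4) → ends 32
pitch at 32 (size 1, align 1) → ends 33
tail pad 7 to reach multiple of 8
total 40 bytes, alignment 8
— Header2 —
channels at 0 (size 1, align 1) → ends 1
pad 7 to align 8 for width
width at 8 (size 8, align 8) → ends 16
mip_level at 16 (size 4, align 4) → ends 20
depth at 20 (size 1, align 1) → ends 21
pitch at 21 (size 1, align 1) → ends 22
pad 2 to align 4 for height
height at 24 (size 4, align 4) → ends 28
format at 28 (size 1, align 1) → ends 29
stride at 29 (size 1, align 1) → ends 30
tail pad 2 to reach multiple of 8
total 32 bytes, alignment 8
40 − 32 = 8

8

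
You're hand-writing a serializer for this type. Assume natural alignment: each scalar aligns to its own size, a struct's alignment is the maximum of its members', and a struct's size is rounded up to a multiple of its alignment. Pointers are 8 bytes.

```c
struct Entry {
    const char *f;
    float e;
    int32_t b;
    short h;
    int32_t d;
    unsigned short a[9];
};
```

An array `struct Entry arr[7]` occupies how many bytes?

336

0..8  f  (8B, 8-aligned)
8..12  e  (4B, 4-aligned)
12..16  b  (4B, 4-aligned)
16..18  h  (2B, 2-aligned)
18..20  -- padding (2B)
20..24  d  (4B, 4-aligned)
24..42  a  (18B, 2-aligned)
42..48  -- tail padding (6B)
sizeof = 48, alignof = 8
array of 7: 7 × 48 = 336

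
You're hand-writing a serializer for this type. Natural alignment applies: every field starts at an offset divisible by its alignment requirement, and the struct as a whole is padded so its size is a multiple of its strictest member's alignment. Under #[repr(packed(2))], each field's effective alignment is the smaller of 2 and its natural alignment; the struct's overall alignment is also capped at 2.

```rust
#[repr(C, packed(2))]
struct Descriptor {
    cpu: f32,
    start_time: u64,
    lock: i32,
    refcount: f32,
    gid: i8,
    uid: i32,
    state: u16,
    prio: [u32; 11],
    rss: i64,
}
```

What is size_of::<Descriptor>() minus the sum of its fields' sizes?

1

@0: cpu [4B, align 2] → 4
@4: start_time [8B, align 2] → 12
@12: lock [4B, align 2] → 16
@16: refcount [4B, align 2] → 20
@20: gid [1B, align 1] → 21
+1 pad (align 2)
@22: uid [4B, align 2] → 26
@26: state [2B, align 2] → 28
@28: prio [44B, align 2] → 72
@72: rss [8B, align 2] → 80
size 80, align 2
data bytes 79, size 80 → padding 1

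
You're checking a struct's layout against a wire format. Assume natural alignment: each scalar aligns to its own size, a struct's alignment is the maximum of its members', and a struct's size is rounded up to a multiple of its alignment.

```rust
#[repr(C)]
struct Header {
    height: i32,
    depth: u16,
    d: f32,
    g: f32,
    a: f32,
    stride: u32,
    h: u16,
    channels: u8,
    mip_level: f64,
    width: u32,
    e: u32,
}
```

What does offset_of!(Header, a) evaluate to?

16

@0: height [4B, align 4] → 4
@4: depth [2B, align 2] → 6
+2 pad (align 4)
@8: d [4B, align 4] → 12
@12: g [4B, align 4] → 16
@16: a [4B, align 4] → 20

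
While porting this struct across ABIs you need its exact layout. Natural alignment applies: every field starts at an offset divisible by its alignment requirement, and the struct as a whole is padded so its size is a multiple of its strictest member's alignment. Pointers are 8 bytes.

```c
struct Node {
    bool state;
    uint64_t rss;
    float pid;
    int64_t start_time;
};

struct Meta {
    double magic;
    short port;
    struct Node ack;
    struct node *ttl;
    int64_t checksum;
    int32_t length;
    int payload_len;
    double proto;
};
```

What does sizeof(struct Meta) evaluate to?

Node: state at 0 (size 1, align 1) → ends 1; pad 7 to align 8 for rss; rss at 8 (size 8, align 8) → ends 16; pid at 16 (size 4, align 4) → ends 20; pad 4 to align 8 for start_time; start_time at 24 (size 8, align 8) → ends 32; total 32 bytes, alignment 8
magic at 0 (size 8, align 8) → ends 8
port at 8 (size 2, align 2) → ends 10
pad 6 to align 8 for ack
ack at 16 (size 32, align 8) → ends 48
ttl at 48 (size 8, align 8) → ends 56
checksum at 56 (size 8, align 8) → ends 64
length at 64 (size 4, align 4) → ends 68
payload_len at 68 (size 4, align 4) → ends 72
proto at 72 (size 8, align 8) → ends 80
total 80 bytes, alignment 8

80 bytes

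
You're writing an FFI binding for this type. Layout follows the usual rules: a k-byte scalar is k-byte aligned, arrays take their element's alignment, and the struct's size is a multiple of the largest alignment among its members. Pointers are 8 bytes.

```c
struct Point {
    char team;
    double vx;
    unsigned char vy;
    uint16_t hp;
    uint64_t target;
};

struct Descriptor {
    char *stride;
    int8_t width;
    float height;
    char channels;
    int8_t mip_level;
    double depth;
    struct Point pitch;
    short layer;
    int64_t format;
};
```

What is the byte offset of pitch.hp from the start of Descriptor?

Point: @0: team [1B, align 1] → 1; +7 pad (align 8); @8: vx [8B, align 8] → 16; @16: vy [1B, align 1] → 17; +1 pad (align 2); @18: hp [2B, align 2] → 20; +4 pad (align 8); @24: target [8B, align 8] → 32; size 32, align 8
@0: stride [8B, align 8] → 8
@8: width [1B, align 1] → 9
+3 pad (align 4)
@12: height [4B, align 4] → 16
@16: channels [1B, align 1] → 17
@17: mip_level [1B, align 1] → 18
+6 pad (align 8)
@24: depth [8B, align 8] → 32
@32: pitch [32B, align 8] → 64
within Point: hp at 18
32 + 18 = 50

50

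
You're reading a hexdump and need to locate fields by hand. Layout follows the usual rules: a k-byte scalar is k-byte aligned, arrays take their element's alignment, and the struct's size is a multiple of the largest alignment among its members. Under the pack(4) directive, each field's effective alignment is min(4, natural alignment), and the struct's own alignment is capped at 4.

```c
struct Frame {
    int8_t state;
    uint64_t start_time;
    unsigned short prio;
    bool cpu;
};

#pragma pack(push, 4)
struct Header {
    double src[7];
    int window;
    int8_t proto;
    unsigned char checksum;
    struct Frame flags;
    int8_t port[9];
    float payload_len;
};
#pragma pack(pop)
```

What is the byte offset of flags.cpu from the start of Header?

82

Frame: 0..1  state  (1B, 1-aligned); 1..8  -- padding (7B); 8..16  start_time  (8B, 8-aligned); 16..18  prio  (2B, 2-aligned); 18..19  cpu  (1B, 1-aligned); 19..24  -- tail padding (5B); sizeof = 24, alignof = 8
0..56  src  (56B, 4-aligned)
56..60  window  (4B, 4-aligned)
60..61  proto  (1B, 1-aligned)
61..62  checksum  (1B, 1-aligned)
62..64  -- padding (2B)
64..88  flags  (24B, 4-aligned)
within Frame: cpu at 18
64 + 18 = 82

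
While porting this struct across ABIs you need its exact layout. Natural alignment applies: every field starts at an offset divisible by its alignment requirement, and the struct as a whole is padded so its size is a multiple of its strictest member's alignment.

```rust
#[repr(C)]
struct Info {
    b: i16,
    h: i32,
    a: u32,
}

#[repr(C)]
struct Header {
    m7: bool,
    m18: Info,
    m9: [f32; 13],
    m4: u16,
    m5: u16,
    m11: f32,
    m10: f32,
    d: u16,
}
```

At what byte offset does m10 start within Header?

76

Info: 0..2  b  (2B, 2-aligned); 2..4  -- padding (2B); 4..8  h  (4B, 4-aligned); 8..12  a  (4B, 4-aligned); sizeof = 12, alignof = 4
0..1  m7  (1B, 1-aligned)
1..4  -- padding (3B)
4..16  m18  (12B, 4-aligned)
16..68  m9  (52B, 4-aligned)
68..70  m4  (2B, 2-aligned)
70..72  m5  (2B, 2-aligned)
72..76  m11  (4B, 4-aligned)
76..80  m10  (4B, 4-aligned)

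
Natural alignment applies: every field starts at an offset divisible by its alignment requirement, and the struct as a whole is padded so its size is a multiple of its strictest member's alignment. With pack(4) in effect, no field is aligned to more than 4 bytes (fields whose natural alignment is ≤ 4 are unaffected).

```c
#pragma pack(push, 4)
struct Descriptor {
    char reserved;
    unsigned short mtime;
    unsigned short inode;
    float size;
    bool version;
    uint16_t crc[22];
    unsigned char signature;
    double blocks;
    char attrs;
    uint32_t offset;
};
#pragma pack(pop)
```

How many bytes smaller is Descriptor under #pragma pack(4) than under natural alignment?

natural layout:
  0..1  reserved  (1B, 1-aligned)
  1..2  -- padding (1B)
  2..4  mtime  (2B, 2-aligned)
  4..6  inode  (2B, 2-aligned)
  6..8  -- padding (2B)
  8..12  size  (4B, 4-aligned)
  12..13  version  (1B, 1-aligned)
  13..14  -- padding (1B)
  14..58  crc  (44B, 2-aligned)
  58..59  signature  (1B, 1-aligned)
  59..64  -- padding (5B)
  64..72  blocks  (8B, 8-aligned)
  72..73  attrs  (1B, 1-aligned)
  73..76  -- padding (3B)
  76..80  offset  (4B, 4-aligned)
  sizeof = 80, alignof = 8
packed(4) layout:
  0..1  reserved  (1B, 1-aligned)
  1..2  -- padding (1B)
  2..4  mtime  (2B, 2-aligned)
  4..6  inode  (2B, 2-aligned)
  6..8  -- padding (2B)
  8..12  size  (4B, 4-aligned)
  12..13  version  (1B, 1-aligned)
  13..14  -- padding (1B)
  14..58  crc  (44B, 2-aligned)
  58..59  signature  (1B, 1-aligned)
  59..60  -- padding (1B)
  60..68  blocks  (8B, 4-aligned)
  68..69  attrs  (1B, 1-aligned)
  69..72  -- padding (3B)
  72..76  offset  (4B, 4-aligned)
  sizeof = 76, alignof = 4
80 − 76 = 4

4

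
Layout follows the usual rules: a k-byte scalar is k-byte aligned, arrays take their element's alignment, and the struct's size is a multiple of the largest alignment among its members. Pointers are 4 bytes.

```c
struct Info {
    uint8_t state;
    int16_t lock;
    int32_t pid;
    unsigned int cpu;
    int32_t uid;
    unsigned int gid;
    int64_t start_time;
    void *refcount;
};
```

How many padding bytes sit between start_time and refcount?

0

state at 0 (size 1, align 1) → ends 1
pad 1 to align 2 for lock
lock at 2 (size 2, align 2) → ends 4
pid at 4 (size 4, align 4) → ends 8
cpu at 8 (size 4, align 4) → ends 12
uid at 12 (size 4, align 4) → ends 16
gid at 16 (size 4, align 4) → ends 20
pad 4 to align 8 for start_time
start_time at 24 (size 8, align 8) → ends 32
refcount at 32 (size 4, align 4) → ends 36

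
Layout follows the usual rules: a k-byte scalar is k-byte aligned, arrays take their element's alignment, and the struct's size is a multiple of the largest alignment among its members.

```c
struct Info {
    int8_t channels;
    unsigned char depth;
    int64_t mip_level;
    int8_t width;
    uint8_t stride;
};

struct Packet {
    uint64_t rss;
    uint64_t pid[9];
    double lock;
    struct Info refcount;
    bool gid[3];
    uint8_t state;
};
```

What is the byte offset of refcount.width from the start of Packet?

Info: 0..1  channels  (1B, 1-aligned); 1..2  depth  (1B, 1-aligned); 2..8  -- padding (6B); 8..16  mip_level  (8B, 8-aligned); 16..17  width  (1B, 1-aligned); 17..18  stride  (1B, 1-aligned); 18..24  -- tail padding (6B); sizeof = 24, alignof = 8
0..8  rss  (8B, 8-aligned)
8..80  pid  (72B, 8-aligned)
80..88  lock  (8B, 8-aligned)
88..112  refcount  (24B, 8-aligned)
within Info: width at 16
88 + 16 = 104

104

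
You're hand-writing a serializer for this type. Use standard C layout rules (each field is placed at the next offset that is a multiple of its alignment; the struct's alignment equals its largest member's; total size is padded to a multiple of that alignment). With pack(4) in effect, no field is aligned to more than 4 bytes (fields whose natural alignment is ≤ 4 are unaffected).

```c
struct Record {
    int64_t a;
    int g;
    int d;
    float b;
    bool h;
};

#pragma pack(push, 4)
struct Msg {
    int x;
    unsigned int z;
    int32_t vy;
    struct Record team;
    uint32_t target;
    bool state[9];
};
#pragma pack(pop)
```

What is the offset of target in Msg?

36

Record: 0..8  a  (8B, 8-aligned); 8..12  g  (4B, 4-aligned); 12..16  d  (4B, 4-aligned); 16..20  b  (4B, 4-aligned); 20..21  h  (1B, 1-aligned); 21..24  -- tail padding (3B); sizeof = 24, alignof = 8
0..4  x  (4B, 4-aligned)
4..8  z  (4B, 4-aligned)
8..12  vy  (4B, 4-aligned)
12..36  team  (24B, 4-aligned)
36..40  target  (4B, 4-aligned)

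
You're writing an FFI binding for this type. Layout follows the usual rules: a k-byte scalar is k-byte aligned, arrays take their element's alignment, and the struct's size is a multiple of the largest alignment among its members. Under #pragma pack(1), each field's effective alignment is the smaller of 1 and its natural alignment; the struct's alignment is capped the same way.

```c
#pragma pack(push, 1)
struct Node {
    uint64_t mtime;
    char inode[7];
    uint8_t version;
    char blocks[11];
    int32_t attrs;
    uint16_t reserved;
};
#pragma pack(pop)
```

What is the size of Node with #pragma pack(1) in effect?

0..8  mtime  (8B, 1-aligned)
8..15  inode  (7B, 1-aligned)
15..16  version  (1B, 1-aligned)
16..27  blocks  (11B, 1-aligned)
27..31  attrs  (4B, 1-aligned)
31..33  reserved  (2B, 1-aligned)
sizeof = 33, alignof = 1

33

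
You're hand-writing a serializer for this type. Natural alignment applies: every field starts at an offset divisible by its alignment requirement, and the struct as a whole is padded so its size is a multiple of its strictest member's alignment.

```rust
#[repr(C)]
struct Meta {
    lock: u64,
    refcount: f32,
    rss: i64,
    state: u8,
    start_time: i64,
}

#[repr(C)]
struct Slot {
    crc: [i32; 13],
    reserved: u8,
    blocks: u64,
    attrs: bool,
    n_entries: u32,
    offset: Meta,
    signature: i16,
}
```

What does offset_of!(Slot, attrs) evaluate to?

64

Meta: 0..8  lock  (8B, 8-aligned); 8..12  refcount  (4B, 4-aligned); 12..16  -- padding (4B); 16..24  rss  (8B, 8-aligned); 24..25  state  (1B, 1-aligned); 25..32  -- padding (7B); 32..40  start_time  (8B, 8-aligned); sizeof = 40, alignof = 8
0..52  crc  (52B, 4-aligned)
52..53  reserved  (1B, 1-aligned)
53..56  -- padding (3B)
56..64  blocks  (8B, 8-aligned)
64..65  attrs  (1B, 1-aligned)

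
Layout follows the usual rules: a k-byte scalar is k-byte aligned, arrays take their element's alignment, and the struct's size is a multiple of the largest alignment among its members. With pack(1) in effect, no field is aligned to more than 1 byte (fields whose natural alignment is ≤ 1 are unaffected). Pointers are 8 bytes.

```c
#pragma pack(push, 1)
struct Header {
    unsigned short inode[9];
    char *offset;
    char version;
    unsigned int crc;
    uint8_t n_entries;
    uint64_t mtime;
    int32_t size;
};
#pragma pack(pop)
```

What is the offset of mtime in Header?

32

inode at 0 (size 18, align 1) → ends 18
offset at 18 (size 8, align 1) → ends 26
version at 26 (size 1, align 1) → ends 27
crc at 27 (size 4, align 1) → ends 31
n_entries at 31 (size 1, align 1) → ends 32
mtime at 32 (size 8, align 1) → ends 40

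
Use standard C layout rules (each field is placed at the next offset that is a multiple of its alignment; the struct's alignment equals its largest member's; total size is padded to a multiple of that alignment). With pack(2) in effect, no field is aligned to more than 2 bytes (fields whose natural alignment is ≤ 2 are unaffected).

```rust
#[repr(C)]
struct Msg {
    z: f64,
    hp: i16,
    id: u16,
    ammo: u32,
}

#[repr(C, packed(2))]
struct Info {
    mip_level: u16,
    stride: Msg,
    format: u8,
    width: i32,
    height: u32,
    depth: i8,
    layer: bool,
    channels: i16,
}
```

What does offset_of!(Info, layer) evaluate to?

29

Msg: z at 0 (size 8, align 8) → ends 8; hp at 8 (size 2, align 2) → ends 10; id at 10 (size 2, align 2) → ends 12; ammo at 12 (size 4, align 4) → ends 16; total 16 bytes, alignment 8
mip_level at 0 (size 2, align 2) → ends 2
stride at 2 (size 16, align 2) → ends 18
format at 18 (size 1, align 1) → ends 19
pad 1 to align 2 for width
width at 20 (size 4, align 2) → ends 24
height at 24 (size 4, align 2) → ends 28
depth at 28 (size 1, align 1) → ends 29
layer at 29 (size 1, align 1) → ends 30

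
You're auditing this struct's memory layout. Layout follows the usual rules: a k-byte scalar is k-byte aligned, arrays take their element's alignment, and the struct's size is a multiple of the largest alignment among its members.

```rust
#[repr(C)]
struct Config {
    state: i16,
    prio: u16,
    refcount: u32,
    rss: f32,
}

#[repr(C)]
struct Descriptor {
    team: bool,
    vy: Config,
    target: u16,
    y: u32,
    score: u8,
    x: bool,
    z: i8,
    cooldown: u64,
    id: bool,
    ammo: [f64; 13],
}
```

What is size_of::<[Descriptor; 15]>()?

2280

Config: 0..2  state  (2B, 2-aligned); 2..4  prio  (2B, 2-aligned); 4..8  refcount  (4B, 4-aligned); 8..12  rss  (4B, 4-aligned); sizeof = 12, alignof = 4
0..1  team  (1B, 1-aligned)
1..4  -- padding (3B)
4..16  vy  (12B, 4-aligned)
16..18  target  (2B, 2-aligned)
18..20  -- padding (2B)
20..24  y  (4B, 4-aligned)
24..25  score  (1B, 1-aligned)
25..26  x  (1B, 1-aligned)
26..27  z  (1B, 1-aligned)
27..32  -- padding (5B)
32..40  cooldown  (8B, 8-aligned)
40..41  id  (1B, 1-aligned)
41..48  -- padding (7B)
48..152  ammo  (104B, 8-aligned)
sizeof = 152, alignof = 8
array of 15: 15 × 152 = 2280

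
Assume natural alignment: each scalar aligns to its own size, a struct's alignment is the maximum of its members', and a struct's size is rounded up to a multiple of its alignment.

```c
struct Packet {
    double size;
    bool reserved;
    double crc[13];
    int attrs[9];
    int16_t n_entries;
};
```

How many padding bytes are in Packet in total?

9

@0: size [8B, align 8] → 8
@8: reserved [1B, align 1] → 9
+7 pad (align 8)
@16: crc [104B, align 8] → 120
@120: attrs [36B, align 4] → 156
@156: n_entries [2B, align 2] → 158
+2 tail pad (align 8)
size 160, align 8
data bytes 151, size 160 → padding 9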